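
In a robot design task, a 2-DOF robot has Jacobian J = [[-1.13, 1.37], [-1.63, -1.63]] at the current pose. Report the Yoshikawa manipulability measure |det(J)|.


det(J) = -1.13*-1.63 - (1.37)*(-1.63) = 4.0750
|det(J)| = 4.0750

4.0750


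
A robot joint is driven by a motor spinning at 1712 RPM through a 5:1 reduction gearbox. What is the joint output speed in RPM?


omega_joint = omega_motor / N = 1712 / 5 = 342.4000

342.4000 RPM


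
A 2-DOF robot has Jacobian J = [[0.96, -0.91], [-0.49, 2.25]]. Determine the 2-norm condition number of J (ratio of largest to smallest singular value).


JJ^T eigenvalues: trace(JJ^T) = 7.0523, det(JJ^T) = det(J)^2 = 2.93813881
s_max^2 = (7.0523 + sqrt(37.98238005))/2 = 6.60764234
s_min^2 = (7.0523 - sqrt(37.98238005))/2 = 0.44465766
kappa = s_max/s_min = sqrt(6.60764234/0.44465766) = 3.8549

3.8549


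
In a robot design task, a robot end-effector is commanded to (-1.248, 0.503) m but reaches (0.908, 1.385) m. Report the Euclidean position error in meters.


dx = 0.908 - (-1.248) = 2.1560, dy = 1.385 - (0.503) = 0.8820
err = sqrt(4.648336 + 0.777924) = 2.3294

2.3294 m


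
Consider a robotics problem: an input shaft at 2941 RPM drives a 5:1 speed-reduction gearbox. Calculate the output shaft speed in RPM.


omega_out = omega_in / N = 2941 / 5 = 588.2000

588.2000 RPM


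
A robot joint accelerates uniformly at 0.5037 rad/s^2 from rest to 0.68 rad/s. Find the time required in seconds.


t = delta_omega / alpha = 0.68 / 0.5037 = 1.3500

1.3500 s


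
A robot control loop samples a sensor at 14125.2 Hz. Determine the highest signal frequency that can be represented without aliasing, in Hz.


f_max = f_s/2 = 14125.2/2 = 7062.6000

7062.6000 Hz


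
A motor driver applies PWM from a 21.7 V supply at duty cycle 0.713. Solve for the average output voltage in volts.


V_avg = V_supply * D = 21.7*0.713 = 15.4721

15.4721 V


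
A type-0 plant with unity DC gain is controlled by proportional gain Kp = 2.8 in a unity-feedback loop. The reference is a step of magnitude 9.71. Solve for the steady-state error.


e_ss = R/(1 + Kp) = 9.71/(1 + 2.8) = 9.71/3.8000 = 2.5553

2.5553


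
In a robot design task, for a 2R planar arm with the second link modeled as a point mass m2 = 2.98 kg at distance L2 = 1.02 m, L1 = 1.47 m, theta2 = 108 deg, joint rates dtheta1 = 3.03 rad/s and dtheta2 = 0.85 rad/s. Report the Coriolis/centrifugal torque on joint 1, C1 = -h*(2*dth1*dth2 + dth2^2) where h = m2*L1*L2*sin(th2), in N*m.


h = m2*L1*L2*sin(th2) = 2.98*1.47*1.02*sin(108 deg) = 4.249522
C1 = -h*(2*3.03*0.85 + 0.85^2) = -4.249522*5.8735 = -24.9596

-24.9596 N*m


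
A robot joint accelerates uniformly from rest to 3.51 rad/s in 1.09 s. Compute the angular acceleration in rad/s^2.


alpha = delta_omega / t = 3.51 / 1.09 = 3.2202

3.2202 rad/s^2


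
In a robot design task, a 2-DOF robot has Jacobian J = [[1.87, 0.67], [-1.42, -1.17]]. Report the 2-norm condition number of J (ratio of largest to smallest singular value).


JJ^T eigenvalues: trace(JJ^T) = 7.3311, det(JJ^T) = det(J)^2 = 1.52893225
s_max^2 = (7.3311 + sqrt(47.62929821))/2 = 7.11624914
s_min^2 = (7.3311 - sqrt(47.62929821))/2 = 0.21485086
kappa = s_max/s_min = sqrt(7.11624914/0.21485086) = 5.7552

5.7552


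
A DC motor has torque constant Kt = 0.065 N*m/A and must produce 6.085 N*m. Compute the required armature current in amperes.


I = tau / Kt = 6.085/0.065 = 93.6154

93.6154 A


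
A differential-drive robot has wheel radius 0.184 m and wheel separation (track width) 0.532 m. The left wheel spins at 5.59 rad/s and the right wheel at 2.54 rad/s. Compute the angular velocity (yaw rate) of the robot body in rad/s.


omega = r*(wR - wL)/L = 0.184*(2.54 - (5.59))/0.532 = -1.0549

-1.0549 rad/s


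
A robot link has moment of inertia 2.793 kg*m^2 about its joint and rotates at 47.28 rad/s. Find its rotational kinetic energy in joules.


KE = (1/2)*I*omega^2 = 0.5*2.793*47.28^2 = 3121.7339

3121.7339 J


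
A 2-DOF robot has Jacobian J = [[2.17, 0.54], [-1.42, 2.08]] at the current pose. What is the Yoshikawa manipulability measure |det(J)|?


det(J) = 2.17*2.08 - (0.54)*(-1.42) = 5.2804
|det(J)| = 5.2804

5.2804


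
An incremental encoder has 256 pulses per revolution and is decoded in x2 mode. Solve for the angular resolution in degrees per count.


resolution = 360 / (PPR * 2) = 360 / 512 = 0.7031

0.7031 degrees


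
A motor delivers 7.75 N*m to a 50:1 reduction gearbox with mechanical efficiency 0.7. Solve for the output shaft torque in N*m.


tau_out = tau_in * N * eta = 7.75 * 50 * 0.7 = 271.2500

271.2500 N*m


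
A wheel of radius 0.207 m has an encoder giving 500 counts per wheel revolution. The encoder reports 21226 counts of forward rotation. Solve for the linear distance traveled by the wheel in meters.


revs = 21226/500 = 42.452000
d = revs * 2*pi*r = 42.452000 * 2*pi*0.207 = 55.2139

55.2139 m


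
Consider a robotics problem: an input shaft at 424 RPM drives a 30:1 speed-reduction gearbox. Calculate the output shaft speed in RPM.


omega_out = omega_in / N = 424 / 30 = 14.1333

14.1333 RPM


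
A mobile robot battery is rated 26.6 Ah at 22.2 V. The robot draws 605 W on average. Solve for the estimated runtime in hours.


E = 26.6*22.2 = 590.5200 Wh
t = E/P = 590.5200/605 = 0.9761

0.9761 hours


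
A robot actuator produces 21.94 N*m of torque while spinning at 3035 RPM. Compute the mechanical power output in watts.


omega = 3035 * 2*pi/60 = 317.824457 rad/s
P = tau * omega = 21.94 * 317.824457 = 6973.0686

6973.0686 W


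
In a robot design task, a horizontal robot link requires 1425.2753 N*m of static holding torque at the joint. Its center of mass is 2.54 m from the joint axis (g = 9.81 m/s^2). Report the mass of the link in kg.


m = tau / (g*L) = 1425.2753 / (9.81 * 2.54) = 57.2000

57.2000 kg


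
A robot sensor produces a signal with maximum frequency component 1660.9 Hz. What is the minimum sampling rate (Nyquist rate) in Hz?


f_s,min = 2*f_max = 2*1660.9 = 3321.8000

3321.8000 Hz


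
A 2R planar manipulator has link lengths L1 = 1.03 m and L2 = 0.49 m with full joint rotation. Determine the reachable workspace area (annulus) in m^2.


r_max = L1 + L2 = 1.5200, r_min = |L1 - L2| = 0.5400
A = pi*(r_max^2 - r_min^2) = pi*(2.3104 - 0.2916) = 6.3422

6.3422 m^2


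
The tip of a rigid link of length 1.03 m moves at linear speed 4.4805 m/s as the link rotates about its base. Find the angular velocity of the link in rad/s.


omega = v / L = 4.4805 / 1.03 = 4.3500

4.3500 rad/s


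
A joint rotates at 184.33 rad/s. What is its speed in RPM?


RPM = 184.33 * 60/(2*pi) = 1760.2218

1760.2218 RPM


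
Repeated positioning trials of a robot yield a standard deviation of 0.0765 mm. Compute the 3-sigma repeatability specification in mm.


repeatability = 3*sigma = 3*0.0765 = 0.2295

0.2295 mm


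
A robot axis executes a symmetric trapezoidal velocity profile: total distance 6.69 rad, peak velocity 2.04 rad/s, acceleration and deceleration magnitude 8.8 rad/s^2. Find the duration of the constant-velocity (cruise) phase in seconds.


t_acc = v/a = 0.231818 s, d_acc = v^2/(2a) = 0.236455 rad each
d_cruise = 6.69 - 2*0.236455 = 6.217090 rad
t_cruise = d_cruise/v = 6.217090/2.04 = 3.0476

3.0476 s


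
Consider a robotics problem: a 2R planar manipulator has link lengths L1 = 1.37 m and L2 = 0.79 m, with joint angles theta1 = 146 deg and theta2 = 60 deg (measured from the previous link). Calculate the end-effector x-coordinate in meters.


x = L1*cos(th1) + L2*cos(th1+th2) = 1.37*cos(146 deg) + 0.79*cos(206 deg) = -1.8458

-1.8458 m


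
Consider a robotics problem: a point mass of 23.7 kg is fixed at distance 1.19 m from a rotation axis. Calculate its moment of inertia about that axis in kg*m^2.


I = m*r^2 = 23.7*1.19^2 = 33.5616

33.5616 kg*m^2


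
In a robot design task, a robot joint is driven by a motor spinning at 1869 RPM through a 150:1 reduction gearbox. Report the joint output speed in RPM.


omega_joint = omega_motor / N = 1869 / 150 = 12.4600

12.4600 RPM


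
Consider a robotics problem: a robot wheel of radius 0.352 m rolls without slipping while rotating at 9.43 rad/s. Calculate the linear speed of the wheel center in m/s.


v = omega * r = 9.43 * 0.352 = 3.3194

3.3194 m/s


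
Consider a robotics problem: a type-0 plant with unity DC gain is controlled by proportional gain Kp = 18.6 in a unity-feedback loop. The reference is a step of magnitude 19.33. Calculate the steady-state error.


e_ss = R/(1 + Kp) = 19.33/(1 + 18.6) = 19.33/19.6000 = 0.9862

0.9862


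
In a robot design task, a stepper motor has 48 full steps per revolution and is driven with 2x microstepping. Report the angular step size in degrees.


step = 360/(48*2) = 360/96 = 3.7500

3.7500 degrees


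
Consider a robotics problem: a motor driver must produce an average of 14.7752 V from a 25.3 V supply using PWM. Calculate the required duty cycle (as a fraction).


D = V_avg/V_supply = 14.7752/25.3 = 0.5840

0.5840


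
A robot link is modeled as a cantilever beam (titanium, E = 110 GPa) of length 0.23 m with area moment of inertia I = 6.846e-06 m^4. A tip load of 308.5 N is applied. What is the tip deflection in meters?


delta = F*L^3/(3*E*I) = 308.5*0.23^3/(3*1.100e+11*6.846e-06)
      = 3.7535195/2259180 = 1.6615e-06

1.6615e-06 m


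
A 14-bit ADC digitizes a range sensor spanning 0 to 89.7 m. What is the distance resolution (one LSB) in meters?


res = range / 2^n = 89.7/2^14 = 89.7/16384 = 0.0055

0.0055 m


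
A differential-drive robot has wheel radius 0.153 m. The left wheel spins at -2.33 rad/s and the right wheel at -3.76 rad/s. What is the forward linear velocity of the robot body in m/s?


v = r*(wR + wL)/2 = 0.153*(-3.76 + -2.33)/2 = -0.4659

-0.4659 m/s


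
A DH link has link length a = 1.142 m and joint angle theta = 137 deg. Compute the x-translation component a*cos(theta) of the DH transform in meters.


a*cos(theta) = 1.142*cos(137 deg) = -0.8352

-0.8352 m


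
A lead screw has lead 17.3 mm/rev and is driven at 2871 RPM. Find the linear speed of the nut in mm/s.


v = lead * (RPM/60) = 17.3*2871/60 = 827.8050

827.8050 mm/s


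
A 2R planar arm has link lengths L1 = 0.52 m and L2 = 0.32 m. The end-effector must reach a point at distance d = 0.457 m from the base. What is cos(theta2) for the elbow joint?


cos(th2) = (d^2 - L1^2 - L2^2)/(2*L1*L2) = (0.457^2 - 0.52^2 - 0.32^2)/(2*0.52*0.32) = -0.4926

-0.4926


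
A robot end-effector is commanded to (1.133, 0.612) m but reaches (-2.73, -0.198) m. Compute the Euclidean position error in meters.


dx = -2.73 - (1.133) = -3.8630, dy = -0.198 - (0.612) = -0.8100
err = sqrt(14.922769 + 0.656100) = 3.9470

3.9470 m


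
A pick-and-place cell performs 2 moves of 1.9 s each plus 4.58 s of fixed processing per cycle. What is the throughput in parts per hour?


T_cycle = 2*1.9 + 4.58 = 8.3800 s
rate = 3600/T = 429.5943

429.5943 parts/hour


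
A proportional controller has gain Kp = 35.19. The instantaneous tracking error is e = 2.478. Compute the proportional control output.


u_P = Kp * e = 35.19 * 2.478 = 87.2008

87.2008


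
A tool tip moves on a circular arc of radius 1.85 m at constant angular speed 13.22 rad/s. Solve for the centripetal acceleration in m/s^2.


a_c = omega^2 * r = 13.22^2 * 1.85 = 323.3215

323.3215 m/s^2


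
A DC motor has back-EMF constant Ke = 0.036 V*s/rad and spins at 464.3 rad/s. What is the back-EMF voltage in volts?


V_emf = Ke * omega = 0.036*464.3 = 16.7148

16.7148 V


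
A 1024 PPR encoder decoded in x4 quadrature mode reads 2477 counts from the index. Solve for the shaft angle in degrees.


angle = counts * 360 / (PPR*4) = 2477 * 360 / 4096 = 217.7051

217.7051 degrees


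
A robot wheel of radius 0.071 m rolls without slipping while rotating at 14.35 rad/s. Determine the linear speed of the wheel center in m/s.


v = omega * r = 14.35 * 0.071 = 1.0188

1.0188 m/s


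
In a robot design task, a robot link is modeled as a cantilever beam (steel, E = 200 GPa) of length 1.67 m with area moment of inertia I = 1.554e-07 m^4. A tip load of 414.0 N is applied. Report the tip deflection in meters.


delta = F*L^3/(3*E*I) = 414.0*1.67^3/(3*2.000e+11*1.554e-07)
      = 1928.189682/93240 = 0.0207

0.0207 m


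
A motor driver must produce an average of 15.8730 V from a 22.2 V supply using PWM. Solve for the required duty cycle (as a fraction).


D = V_avg/V_supply = 15.8730/22.2 = 0.7150

0.7150


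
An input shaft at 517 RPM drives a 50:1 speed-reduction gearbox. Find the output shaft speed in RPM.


omega_out = omega_in / N = 517 / 50 = 10.3400

10.3400 RPM


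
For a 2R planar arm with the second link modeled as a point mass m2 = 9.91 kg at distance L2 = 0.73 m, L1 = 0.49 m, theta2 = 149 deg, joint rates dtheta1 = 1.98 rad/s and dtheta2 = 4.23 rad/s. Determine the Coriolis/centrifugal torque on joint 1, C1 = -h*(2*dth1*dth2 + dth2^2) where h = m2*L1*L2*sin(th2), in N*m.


h = m2*L1*L2*sin(th2) = 9.91*0.49*0.73*sin(149 deg) = 1.825711
C1 = -h*(2*1.98*4.23 + 4.23^2) = -1.825711*34.6437 = -63.2494

-63.2494 N*m


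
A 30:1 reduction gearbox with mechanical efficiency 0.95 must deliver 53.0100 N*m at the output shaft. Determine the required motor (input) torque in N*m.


tau_in = tau_out / (N * eta) = 53.0100 / (30 * 0.95) = 1.8600

1.8600 N*m


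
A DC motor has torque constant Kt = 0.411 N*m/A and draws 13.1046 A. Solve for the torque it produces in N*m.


tau = Kt * I = 0.411*13.1046 = 5.3860

5.3860 N*m


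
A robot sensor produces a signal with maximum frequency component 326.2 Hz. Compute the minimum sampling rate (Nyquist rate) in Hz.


f_s,min = 2*f_max = 2*326.2 = 652.4000

652.4000 Hz


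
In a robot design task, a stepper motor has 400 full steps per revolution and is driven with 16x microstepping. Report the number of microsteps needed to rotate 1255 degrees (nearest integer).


step_size = 360/(400*16) = 360/6400 = 0.056250 deg
n = 1255/(360/6400) = 1255*6400/360 = 22311.1111 -> 22311

22311 steps


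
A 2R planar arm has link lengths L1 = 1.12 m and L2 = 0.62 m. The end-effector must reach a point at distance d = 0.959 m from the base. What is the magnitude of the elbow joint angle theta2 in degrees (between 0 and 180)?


cos(th2) = (d^2 - L1^2 - L2^2)/(2*L1*L2) = (0.959^2 - 1.12^2 - 0.62^2)/(2*1.12*0.62) = -0.51779882
th2 = acos(-0.51779882) = 121.1847 deg

121.1847 degrees


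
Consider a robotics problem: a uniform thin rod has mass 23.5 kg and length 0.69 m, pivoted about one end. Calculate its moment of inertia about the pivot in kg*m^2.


I = (1/3)*m*L^2 = (1/3)*23.5*0.69^2 = 3.7294

3.7294 kg*m^2


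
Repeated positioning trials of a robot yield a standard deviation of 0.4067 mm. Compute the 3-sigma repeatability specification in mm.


repeatability = 3*sigma = 3*0.4067 = 1.2201

1.2201 mm


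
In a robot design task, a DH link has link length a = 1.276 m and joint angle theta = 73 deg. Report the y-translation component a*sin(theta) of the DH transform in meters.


a*sin(theta) = 1.276*sin(73 deg) = 1.2202

1.2202 m


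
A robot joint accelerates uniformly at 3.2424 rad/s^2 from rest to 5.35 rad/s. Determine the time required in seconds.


t = delta_omega / alpha = 5.35 / 3.2424 = 1.6500

1.6500 s


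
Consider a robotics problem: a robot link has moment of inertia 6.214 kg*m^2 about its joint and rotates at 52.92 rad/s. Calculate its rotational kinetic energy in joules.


KE = (1/2)*I*omega^2 = 0.5*6.214*52.92^2 = 8701.2355

8701.2355 J


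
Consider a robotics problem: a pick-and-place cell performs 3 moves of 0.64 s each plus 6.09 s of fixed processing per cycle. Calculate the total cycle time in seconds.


T = 3*0.64 + 6.09 = 8.0100

8.0100 s


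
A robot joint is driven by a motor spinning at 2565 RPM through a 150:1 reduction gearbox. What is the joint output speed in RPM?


omega_joint = omega_motor / N = 2565 / 150 = 17.1000

17.1000 RPM


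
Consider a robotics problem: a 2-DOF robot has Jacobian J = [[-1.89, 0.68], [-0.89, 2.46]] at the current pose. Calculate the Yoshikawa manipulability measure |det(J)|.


det(J) = -1.89*2.46 - (0.68)*(-0.89) = -4.0442
|det(J)| = 4.0442

4.0442


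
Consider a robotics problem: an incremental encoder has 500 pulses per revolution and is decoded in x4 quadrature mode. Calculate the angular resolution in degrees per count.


resolution = 360 / (PPR * 4) = 360 / 2000 = 0.1800

0.1800 degrees


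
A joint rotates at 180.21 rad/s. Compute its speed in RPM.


RPM = 180.21 * 60/(2*pi) = 1720.8787

1720.8787 RPM


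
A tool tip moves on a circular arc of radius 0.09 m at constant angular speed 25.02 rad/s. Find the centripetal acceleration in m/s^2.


a_c = omega^2 * r = 25.02^2 * 0.09 = 56.3400

56.3400 m/s^2


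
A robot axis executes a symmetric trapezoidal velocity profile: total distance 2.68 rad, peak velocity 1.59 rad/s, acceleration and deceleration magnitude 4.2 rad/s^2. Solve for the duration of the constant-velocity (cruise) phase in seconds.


t_acc = v/a = 0.378571 s, d_acc = v^2/(2a) = 0.300964 rad each
d_cruise = 2.68 - 2*0.300964 = 2.078072 rad
t_cruise = d_cruise/v = 2.078072/1.59 = 1.3070

1.3070 s


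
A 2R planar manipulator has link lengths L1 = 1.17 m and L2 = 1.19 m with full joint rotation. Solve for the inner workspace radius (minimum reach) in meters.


r_min = |L1 - L2| = |1.17 - 1.19| = 0.0200

0.0200 m


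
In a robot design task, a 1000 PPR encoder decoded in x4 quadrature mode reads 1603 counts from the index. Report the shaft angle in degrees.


angle = counts * 360 / (PPR*4) = 1603 * 360 / 4000 = 144.2700

144.2700 degrees


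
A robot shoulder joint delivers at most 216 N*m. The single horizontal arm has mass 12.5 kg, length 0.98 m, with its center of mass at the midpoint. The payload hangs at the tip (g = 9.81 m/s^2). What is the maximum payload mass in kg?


tau_arm = m_arm*g*(L/2) = 12.5*9.81*0.98/2 = 60.0862 N*m
tau_payload = tau_max - tau_arm = 216 - 60.0862 = 155.9138
m_payload = tau_payload / (g*L) = 155.9138 / (9.81*0.98) = 16.2177

16.2177 kg


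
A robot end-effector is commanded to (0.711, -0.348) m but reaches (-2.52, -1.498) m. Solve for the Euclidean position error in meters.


dx = -2.52 - (0.711) = -3.2310, dy = -1.498 - (-0.348) = -1.1500
err = sqrt(10.439361 + 1.322500) = 3.4296

3.4296 m


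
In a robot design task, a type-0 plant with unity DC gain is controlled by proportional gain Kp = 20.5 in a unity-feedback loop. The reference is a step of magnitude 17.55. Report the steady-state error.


e_ss = R/(1 + Kp) = 17.55/(1 + 20.5) = 17.55/21.5000 = 0.8163

0.8163


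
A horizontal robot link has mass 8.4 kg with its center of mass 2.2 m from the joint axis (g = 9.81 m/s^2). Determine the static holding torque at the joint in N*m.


tau = m*g*L = 8.4 * 9.81 * 2.2 = 181.2888

181.2888 N*m


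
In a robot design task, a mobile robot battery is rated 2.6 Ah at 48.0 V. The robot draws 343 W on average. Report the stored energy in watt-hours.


E = capacity * V = 2.6*48.0 = 124.8000

124.8000 Wh


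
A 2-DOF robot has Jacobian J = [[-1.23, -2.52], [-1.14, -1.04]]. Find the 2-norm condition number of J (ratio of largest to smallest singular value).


JJ^T eigenvalues: trace(JJ^T) = 10.2445, det(JJ^T) = det(J)^2 = 2.53956096
s_max^2 = (10.2445 + sqrt(94.79153641))/2 = 9.99029726
s_min^2 = (10.2445 - sqrt(94.79153641))/2 = 0.25420274
kappa = s_max/s_min = sqrt(9.99029726/0.25420274) = 6.2690

6.2690


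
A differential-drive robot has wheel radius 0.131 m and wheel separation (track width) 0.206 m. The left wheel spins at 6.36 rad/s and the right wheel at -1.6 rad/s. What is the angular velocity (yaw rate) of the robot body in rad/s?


omega = r*(wR - wL)/L = 0.131*(-1.6 - (6.36))/0.206 = -5.0619

-5.0619 rad/s


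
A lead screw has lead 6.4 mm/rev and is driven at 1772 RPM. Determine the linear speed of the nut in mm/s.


v = lead * (RPM/60) = 6.4*1772/60 = 189.0133

189.0133 mm/s


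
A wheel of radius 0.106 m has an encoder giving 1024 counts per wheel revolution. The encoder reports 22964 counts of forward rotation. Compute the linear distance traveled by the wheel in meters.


revs = 22964/1024 = 22.425781
d = revs * 2*pi*r = 22.425781 * 2*pi*0.106 = 14.9360

14.9360 m


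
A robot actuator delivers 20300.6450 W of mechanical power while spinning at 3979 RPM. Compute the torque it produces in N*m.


omega = 3979 * 2*pi/60 = 416.679906 rad/s
tau = P / omega = 20300.6450 / 416.679906 = 48.7200

48.7200 N*m


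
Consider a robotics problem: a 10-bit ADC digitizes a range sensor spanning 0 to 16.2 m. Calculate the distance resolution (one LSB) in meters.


res = range / 2^n = 16.2/2^10 = 16.2/1024 = 0.0158

0.0158 m


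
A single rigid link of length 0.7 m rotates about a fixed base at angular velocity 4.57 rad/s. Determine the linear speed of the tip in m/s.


v = L*omega = 0.7 * 4.57 = 3.1990

3.1990 m/s


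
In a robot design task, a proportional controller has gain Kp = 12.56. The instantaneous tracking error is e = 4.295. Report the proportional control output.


u_P = Kp * e = 12.56 * 4.295 = 53.9452

53.9452


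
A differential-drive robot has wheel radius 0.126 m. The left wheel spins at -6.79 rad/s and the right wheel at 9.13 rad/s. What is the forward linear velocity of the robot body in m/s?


v = r*(wR + wL)/2 = 0.126*(9.13 + -6.79)/2 = 0.1474

0.1474 m/s


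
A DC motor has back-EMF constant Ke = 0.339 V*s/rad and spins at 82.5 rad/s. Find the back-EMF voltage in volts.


V_emf = Ke * omega = 0.339*82.5 = 27.9675

27.9675 V


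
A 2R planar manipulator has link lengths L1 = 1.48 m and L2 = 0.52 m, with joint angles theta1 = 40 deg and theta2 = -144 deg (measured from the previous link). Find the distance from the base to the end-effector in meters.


x = L1*cos(th1) + L2*cos(th1+th2) = 1.007946
y = L1*sin(th1) + L2*sin(th1+th2) = 0.446772
d = sqrt(x^2 + y^2) = sqrt(1.015955 + 0.199605) = 1.1025

1.1025 m


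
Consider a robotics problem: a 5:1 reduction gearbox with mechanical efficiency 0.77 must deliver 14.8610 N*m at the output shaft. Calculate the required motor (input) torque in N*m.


tau_in = tau_out / (N * eta) = 14.8610 / (5 * 0.77) = 3.8600

3.8600 N*m


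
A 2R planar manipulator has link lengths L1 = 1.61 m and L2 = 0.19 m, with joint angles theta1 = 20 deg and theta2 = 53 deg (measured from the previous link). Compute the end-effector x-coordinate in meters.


x = L1*cos(th1) + L2*cos(th1+th2) = 1.61*cos(20 deg) + 0.19*cos(73 deg) = 1.5685

1.5685 m


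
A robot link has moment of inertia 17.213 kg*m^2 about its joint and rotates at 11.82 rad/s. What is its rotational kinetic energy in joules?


KE = (1/2)*I*omega^2 = 0.5*17.213*11.82^2 = 1202.4348

1202.4348 J


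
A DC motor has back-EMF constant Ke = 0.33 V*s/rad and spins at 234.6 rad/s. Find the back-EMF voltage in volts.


V_emf = Ke * omega = 0.33*234.6 = 77.4180

77.4180 V


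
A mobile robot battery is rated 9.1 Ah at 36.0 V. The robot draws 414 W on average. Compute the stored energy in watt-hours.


E = capacity * V = 9.1*36.0 = 327.6000

327.6000 Wh


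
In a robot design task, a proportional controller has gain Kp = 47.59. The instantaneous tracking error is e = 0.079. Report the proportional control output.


u_P = Kp * e = 47.59 * 0.079 = 3.7596

3.7596


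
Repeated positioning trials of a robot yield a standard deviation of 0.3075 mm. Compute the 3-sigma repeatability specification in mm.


repeatability = 3*sigma = 3*0.3075 = 0.9225

0.9225 mm


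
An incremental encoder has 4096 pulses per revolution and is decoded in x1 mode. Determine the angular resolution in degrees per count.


resolution = 360 / (PPR * 1) = 360 / 4096 = 0.0879

0.0879 degrees


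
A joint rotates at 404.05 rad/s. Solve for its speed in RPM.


RPM = 404.05 * 60/(2*pi) = 3858.3933

3858.3933 RPM


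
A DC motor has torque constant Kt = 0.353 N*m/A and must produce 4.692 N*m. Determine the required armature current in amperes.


I = tau / Kt = 4.692/0.353 = 13.2918

13.2918 A


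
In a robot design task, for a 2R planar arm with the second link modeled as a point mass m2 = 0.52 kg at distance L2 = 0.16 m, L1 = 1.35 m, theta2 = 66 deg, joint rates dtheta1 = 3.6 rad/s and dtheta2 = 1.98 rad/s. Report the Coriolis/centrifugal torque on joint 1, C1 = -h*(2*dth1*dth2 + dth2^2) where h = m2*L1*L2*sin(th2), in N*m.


h = m2*L1*L2*sin(th2) = 0.52*1.35*0.16*sin(66 deg) = 0.102609
C1 = -h*(2*3.6*1.98 + 1.98^2) = -0.102609*18.1764 = -1.8651

-1.8651 N*m


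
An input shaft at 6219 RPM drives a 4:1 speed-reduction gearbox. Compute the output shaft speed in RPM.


omega_out = omega_in / N = 6219 / 4 = 1554.7500

1554.7500 RPM


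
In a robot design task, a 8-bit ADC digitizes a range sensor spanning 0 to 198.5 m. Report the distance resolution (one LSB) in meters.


res = range / 2^n = 198.5/2^8 = 198.5/256 = 0.7754

0.7754 m


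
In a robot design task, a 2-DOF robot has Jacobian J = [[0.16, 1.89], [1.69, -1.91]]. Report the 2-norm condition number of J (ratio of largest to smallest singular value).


JJ^T eigenvalues: trace(JJ^T) = 10.1019, det(JJ^T) = det(J)^2 = 12.24790009
s_max^2 = (10.1019 + sqrt(53.05678325))/2 = 8.69295437
s_min^2 = (10.1019 - sqrt(53.05678325))/2 = 1.40894563
kappa = s_max/s_min = sqrt(8.69295437/1.40894563) = 2.4839

2.4839


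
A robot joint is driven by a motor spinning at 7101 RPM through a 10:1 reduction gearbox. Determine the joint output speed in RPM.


omega_joint = omega_motor / N = 7101 / 10 = 710.1000

710.1000 RPM


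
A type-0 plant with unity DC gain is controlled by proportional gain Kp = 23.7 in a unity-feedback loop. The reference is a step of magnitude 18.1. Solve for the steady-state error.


e_ss = R/(1 + Kp) = 18.1/(1 + 23.7) = 18.1/24.7000 = 0.7328

0.7328


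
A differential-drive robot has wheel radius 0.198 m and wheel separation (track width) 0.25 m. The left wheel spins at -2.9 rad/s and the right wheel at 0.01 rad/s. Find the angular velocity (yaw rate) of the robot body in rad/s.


omega = r*(wR - wL)/L = 0.198*(0.01 - (-2.9))/0.25 = 2.3047

2.3047 rad/s


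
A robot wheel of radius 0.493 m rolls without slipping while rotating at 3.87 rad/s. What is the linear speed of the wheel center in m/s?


v = omega * r = 3.87 * 0.493 = 1.9079

1.9079 m/s


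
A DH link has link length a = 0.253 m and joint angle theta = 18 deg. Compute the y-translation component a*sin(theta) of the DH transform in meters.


a*sin(theta) = 0.253*sin(18 deg) = 0.0782

0.0782 m


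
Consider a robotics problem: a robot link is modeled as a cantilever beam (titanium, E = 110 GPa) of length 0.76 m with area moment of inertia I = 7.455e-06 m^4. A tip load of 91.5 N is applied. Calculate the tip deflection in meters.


delta = F*L^3/(3*E*I) = 91.5*0.76^3/(3*1.100e+11*7.455e-06)
      = 40.166304/2460150 = 1.6327e-05

1.6327e-05 m


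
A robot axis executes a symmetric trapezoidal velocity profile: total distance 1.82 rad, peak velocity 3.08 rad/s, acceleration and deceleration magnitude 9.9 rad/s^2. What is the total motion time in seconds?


t_acc = v/a = 3.08/9.9 = 0.311111 s
d_acc = v^2/(2a) = 0.479111 rad (each ramp)
d_cruise = 1.82 - 2*0.479111 = 0.861778 rad
t_cruise = 0.861778/3.08 = 0.279798 s
t_total = 2*0.311111 + 0.279798 = 0.9020

0.9020 s


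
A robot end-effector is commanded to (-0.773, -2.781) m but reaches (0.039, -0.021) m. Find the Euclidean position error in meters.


dx = 0.039 - (-0.773) = 0.8120, dy = -0.021 - (-2.781) = 2.7600
err = sqrt(0.659344 + 7.617600) = 2.8770

2.8770 m


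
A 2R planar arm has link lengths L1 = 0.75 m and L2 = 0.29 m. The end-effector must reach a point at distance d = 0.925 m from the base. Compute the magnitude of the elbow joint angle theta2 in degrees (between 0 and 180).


cos(th2) = (d^2 - L1^2 - L2^2)/(2*L1*L2) = (0.925^2 - 0.75^2 - 0.29^2)/(2*0.75*0.29) = 0.48051724
th2 = acos(0.48051724) = 61.2808 deg

61.2808 degrees


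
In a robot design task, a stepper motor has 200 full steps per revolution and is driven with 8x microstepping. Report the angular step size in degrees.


step = 360/(200*8) = 360/1600 = 0.2250

0.2250 degrees


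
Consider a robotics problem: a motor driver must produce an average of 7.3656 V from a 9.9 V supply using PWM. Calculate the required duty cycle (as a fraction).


D = V_avg/V_supply = 7.3656/9.9 = 0.7440

0.7440


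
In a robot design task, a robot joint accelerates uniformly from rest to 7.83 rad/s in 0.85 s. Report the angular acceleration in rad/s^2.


alpha = delta_omega / t = 7.83 / 0.85 = 9.2118

9.2118 rad/s^2


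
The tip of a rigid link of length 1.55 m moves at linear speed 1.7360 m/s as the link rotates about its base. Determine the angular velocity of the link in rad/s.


omega = v / L = 1.7360 / 1.55 = 1.1200

1.1200 rad/s


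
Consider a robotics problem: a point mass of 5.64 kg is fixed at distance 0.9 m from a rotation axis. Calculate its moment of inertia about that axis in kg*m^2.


I = m*r^2 = 5.64*0.9^2 = 4.5684

4.5684 kg*m^2


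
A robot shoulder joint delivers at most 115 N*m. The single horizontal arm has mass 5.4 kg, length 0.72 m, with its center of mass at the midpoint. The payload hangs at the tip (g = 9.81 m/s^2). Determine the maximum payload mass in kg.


tau_arm = m_arm*g*(L/2) = 5.4*9.81*0.72/2 = 19.0706 N*m
tau_payload = tau_max - tau_arm = 115 - 19.0706 = 95.9294
m_payload = tau_payload / (g*L) = 95.9294 / (9.81*0.72) = 13.5816

13.5816 kg


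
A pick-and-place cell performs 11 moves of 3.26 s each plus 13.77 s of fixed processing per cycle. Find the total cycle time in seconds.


T = 11*3.26 + 13.77 = 49.6300

49.6300 s


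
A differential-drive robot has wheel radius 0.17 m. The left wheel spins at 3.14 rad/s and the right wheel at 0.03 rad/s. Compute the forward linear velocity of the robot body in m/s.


v = r*(wR + wL)/2 = 0.17*(0.03 + 3.14)/2 = 0.2695

0.2695 m/s


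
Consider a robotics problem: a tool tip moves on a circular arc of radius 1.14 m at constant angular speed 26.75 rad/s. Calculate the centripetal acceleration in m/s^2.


a_c = omega^2 * r = 26.75^2 * 1.14 = 815.7412

815.7412 m/s^2


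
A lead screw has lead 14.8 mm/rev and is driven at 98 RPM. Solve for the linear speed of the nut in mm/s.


v = lead * (RPM/60) = 14.8*98/60 = 24.1733

24.1733 mm/s


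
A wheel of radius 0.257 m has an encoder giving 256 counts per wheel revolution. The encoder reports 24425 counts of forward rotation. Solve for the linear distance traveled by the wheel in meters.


revs = 24425/256 = 95.410156
d = revs * 2*pi*r = 95.410156 * 2*pi*0.257 = 154.0663

154.0663 m


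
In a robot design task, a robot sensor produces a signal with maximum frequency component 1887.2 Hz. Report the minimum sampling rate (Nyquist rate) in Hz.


f_s,min = 2*f_max = 2*1887.2 = 3774.4000

3774.4000 Hz


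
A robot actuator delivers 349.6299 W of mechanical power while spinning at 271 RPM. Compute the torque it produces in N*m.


omega = 271 * 2*pi/60 = 28.379054 rad/s
tau = P / omega = 349.6299 / 28.379054 = 12.3200

12.3200 N*m


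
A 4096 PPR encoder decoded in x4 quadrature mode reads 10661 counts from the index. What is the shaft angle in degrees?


angle = counts * 360 / (PPR*4) = 10661 * 360 / 16384 = 234.2505

234.2505 degrees


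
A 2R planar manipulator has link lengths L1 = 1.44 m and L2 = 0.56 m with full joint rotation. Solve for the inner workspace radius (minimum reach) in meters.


r_min = |L1 - L2| = |1.44 - 0.56| = 0.8800

0.8800 m


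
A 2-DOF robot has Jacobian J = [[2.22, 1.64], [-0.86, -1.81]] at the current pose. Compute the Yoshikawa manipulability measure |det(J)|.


det(J) = 2.22*-1.81 - (1.64)*(-0.86) = -2.6078
|det(J)| = 2.6078

2.6078


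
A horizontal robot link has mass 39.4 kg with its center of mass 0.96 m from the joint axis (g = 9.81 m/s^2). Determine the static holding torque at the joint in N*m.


tau = m*g*L = 39.4 * 9.81 * 0.96 = 371.0534

371.0534 N*m


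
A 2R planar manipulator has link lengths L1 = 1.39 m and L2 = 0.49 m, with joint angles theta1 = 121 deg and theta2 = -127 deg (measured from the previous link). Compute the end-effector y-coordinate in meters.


y = L1*sin(th1) + L2*sin(th1+th2) = 1.39*sin(121 deg) + 0.49*sin(-6 deg) = 1.1402

1.1402 m


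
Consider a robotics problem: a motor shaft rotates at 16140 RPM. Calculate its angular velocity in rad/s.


omega = 16140 * 2*pi/60 = 1690.1768

1690.1768 rad/s


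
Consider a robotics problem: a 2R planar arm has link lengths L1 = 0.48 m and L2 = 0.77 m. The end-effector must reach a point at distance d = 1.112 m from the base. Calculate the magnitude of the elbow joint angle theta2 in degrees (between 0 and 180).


cos(th2) = (d^2 - L1^2 - L2^2)/(2*L1*L2) = (1.112^2 - 0.48^2 - 0.77^2)/(2*0.48*0.77) = 0.55904221
th2 = acos(0.55904221) = 56.0104 deg

56.0104 degrees


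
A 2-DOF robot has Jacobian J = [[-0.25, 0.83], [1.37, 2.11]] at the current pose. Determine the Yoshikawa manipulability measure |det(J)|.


det(J) = -0.25*2.11 - (0.83)*(1.37) = -1.6646
|det(J)| = 1.6646

1.6646


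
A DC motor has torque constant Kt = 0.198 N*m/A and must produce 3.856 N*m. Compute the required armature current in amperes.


I = tau / Kt = 3.856/0.198 = 19.4747

19.4747 A


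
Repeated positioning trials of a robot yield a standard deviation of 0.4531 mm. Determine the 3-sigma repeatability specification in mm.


repeatability = 3*sigma = 3*0.4531 = 1.3593

1.3593 mm


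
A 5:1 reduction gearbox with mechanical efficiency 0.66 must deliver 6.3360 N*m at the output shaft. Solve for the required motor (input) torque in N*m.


tau_in = tau_out / (N * eta) = 6.3360 / (5 * 0.66) = 1.9200

1.9200 N*m


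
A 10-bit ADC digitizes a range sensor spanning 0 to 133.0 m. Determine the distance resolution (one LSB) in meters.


res = range / 2^n = 133.0/2^10 = 133.0/1024 = 0.1299

0.1299 m


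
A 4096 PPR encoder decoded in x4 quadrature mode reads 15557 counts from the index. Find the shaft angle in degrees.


angle = counts * 360 / (PPR*4) = 15557 * 360 / 16384 = 341.8286

341.8286 degrees


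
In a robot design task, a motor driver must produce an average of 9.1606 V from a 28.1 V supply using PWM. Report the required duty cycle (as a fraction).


D = V_avg/V_supply = 9.1606/28.1 = 0.3260

0.3260


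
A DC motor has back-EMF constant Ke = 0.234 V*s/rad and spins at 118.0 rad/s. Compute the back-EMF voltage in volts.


V_emf = Ke * omega = 0.234*118.0 = 27.6120

27.6120 V


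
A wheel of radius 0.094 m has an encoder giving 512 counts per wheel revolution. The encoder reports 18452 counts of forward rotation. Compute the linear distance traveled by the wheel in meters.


revs = 18452/512 = 36.039062
d = revs * 2*pi*r = 36.039062 * 2*pi*0.094 = 21.2854

21.2854 m


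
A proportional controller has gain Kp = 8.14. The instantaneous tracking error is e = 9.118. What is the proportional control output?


u_P = Kp * e = 8.14 * 9.118 = 74.2205

74.2205


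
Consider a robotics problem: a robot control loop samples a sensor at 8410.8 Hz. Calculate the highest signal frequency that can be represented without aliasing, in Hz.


f_max = f_s/2 = 8410.8/2 = 4205.4000

4205.4000 Hz


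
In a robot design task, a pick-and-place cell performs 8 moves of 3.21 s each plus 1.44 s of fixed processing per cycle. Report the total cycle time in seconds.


T = 8*3.21 + 1.44 = 27.1200

27.1200 s


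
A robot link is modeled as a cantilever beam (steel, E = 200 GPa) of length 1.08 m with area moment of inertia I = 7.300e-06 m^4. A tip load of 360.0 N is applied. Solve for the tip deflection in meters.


delta = F*L^3/(3*E*I) = 360.0*1.08^3/(3*2.000e+11*7.300e-06)
      = 453.49632/4380000 = 1.0354e-04

1.0354e-04 m


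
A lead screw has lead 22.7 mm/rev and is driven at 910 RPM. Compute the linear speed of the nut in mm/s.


v = lead * (RPM/60) = 22.7*910/60 = 344.2833

344.2833 mm/s


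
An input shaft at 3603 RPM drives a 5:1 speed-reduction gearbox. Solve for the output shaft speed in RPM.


omega_out = omega_in / N = 3603 / 5 = 720.6000

720.6000 RPM


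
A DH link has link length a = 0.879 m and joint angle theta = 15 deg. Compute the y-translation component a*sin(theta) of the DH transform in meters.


a*sin(theta) = 0.879*sin(15 deg) = 0.2275

0.2275 m


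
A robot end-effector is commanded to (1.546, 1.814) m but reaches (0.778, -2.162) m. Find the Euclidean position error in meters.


dx = 0.778 - (1.546) = -0.7680, dy = -2.162 - (1.814) = -3.9760
err = sqrt(0.589824 + 15.808576) = 4.0495

4.0495 m


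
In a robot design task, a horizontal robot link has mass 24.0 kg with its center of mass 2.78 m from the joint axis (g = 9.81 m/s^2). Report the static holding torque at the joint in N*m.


tau = m*g*L = 24.0 * 9.81 * 2.78 = 654.5232

654.5232 N*m


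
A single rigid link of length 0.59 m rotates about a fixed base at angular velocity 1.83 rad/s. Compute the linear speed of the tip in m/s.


v = L*omega = 0.59 * 1.83 = 1.0797

1.0797 m/s


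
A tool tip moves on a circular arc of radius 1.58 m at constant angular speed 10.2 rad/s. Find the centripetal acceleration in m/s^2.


a_c = omega^2 * r = 10.2^2 * 1.58 = 164.3832

164.3832 m/s^2


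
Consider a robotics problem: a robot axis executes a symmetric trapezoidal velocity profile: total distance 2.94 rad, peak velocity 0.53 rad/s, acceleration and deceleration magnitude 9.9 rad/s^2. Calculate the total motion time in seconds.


t_acc = v/a = 0.53/9.9 = 0.053535 s
d_acc = v^2/(2a) = 0.014187 rad (each ramp)
d_cruise = 2.94 - 2*0.014187 = 2.911626 rad
t_cruise = 2.911626/0.53 = 5.493634 s
t_total = 2*0.053535 + 5.493634 = 5.6007

5.6007 s


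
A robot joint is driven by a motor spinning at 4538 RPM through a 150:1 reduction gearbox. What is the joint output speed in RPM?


omega_joint = omega_motor / N = 4538 / 150 = 30.2533

30.2533 RPM


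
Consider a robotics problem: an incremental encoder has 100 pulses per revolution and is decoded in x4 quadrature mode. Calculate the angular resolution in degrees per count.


resolution = 360 / (PPR * 4) = 360 / 400 = 0.9000

0.9000 degrees


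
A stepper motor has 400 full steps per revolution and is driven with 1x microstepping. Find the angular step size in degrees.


step = 360/(400*1) = 360/400 = 0.9000

0.9000 degrees


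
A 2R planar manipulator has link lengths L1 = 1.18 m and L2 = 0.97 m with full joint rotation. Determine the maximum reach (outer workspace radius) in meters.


r_max = L1 + L2 = 1.18 + 0.97 = 2.1500

2.1500 m


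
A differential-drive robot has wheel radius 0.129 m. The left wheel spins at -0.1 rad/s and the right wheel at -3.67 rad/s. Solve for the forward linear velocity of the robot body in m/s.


v = r*(wR + wL)/2 = 0.129*(-3.67 + -0.1)/2 = -0.2432

-0.2432 m/s


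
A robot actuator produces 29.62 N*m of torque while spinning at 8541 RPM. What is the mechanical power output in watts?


omega = 8541 * 2*pi/60 = 894.411428 rad/s
P = tau * omega = 29.62 * 894.411428 = 26492.4665

26492.4665 W


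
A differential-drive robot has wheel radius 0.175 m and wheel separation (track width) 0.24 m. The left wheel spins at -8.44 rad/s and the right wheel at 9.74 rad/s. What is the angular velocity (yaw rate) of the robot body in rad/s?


omega = r*(wR - wL)/L = 0.175*(9.74 - (-8.44))/0.24 = 13.2562

13.2562 rad/s
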